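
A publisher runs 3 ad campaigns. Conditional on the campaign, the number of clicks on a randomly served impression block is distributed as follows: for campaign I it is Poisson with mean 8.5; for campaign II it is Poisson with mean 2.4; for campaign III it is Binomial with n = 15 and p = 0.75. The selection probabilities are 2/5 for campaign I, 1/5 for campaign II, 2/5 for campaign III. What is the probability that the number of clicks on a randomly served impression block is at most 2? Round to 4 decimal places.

0.1177

Conditional on each campaign, P(X ≤ 2): I: 0.00928324; II: 0.569709; III: 9.22941e-07.
By total probability, P(X ≤ 2) = 0.4·0.00928324 + 0.2·0.569709 + 0.4·9.22941e-07 = 0.117655.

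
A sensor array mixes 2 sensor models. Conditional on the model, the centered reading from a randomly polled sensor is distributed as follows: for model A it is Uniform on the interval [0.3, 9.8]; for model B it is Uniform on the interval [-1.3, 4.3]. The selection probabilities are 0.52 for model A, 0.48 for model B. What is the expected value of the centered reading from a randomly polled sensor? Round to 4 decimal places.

Component means — A: 5.05; B: 1.5.
E[X] = 0.52·5.05 + 0.48·1.5 = 3.346.

3.3460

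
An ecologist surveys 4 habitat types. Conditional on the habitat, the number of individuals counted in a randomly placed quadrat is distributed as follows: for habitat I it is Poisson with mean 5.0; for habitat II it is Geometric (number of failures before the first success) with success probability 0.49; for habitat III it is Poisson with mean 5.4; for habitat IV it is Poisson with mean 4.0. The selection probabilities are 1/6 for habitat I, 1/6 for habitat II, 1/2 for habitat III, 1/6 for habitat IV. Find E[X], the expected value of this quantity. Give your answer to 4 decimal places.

4.3735

Component means — I: 5; II: 1.04082; III: 5.4; IV: 4.
E[X] = 0.166667·5 + 0.166667·1.04082 + 0.5·5.4 + 0.166667·4 = 4.37347.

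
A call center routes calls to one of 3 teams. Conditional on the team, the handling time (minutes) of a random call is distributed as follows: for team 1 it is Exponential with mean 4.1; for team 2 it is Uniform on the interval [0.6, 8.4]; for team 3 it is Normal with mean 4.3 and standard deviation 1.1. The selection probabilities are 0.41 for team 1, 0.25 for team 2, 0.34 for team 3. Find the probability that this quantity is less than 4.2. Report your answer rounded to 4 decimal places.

Conditional on each team, P(X < 4.2): 1: 0.640985; 2: 0.461538; 3: 0.463782.
By total probability, P(X < 4.2) = 0.41·0.640985 + 0.25·0.461538 + 0.34·0.463782 = 0.535874.

0.5359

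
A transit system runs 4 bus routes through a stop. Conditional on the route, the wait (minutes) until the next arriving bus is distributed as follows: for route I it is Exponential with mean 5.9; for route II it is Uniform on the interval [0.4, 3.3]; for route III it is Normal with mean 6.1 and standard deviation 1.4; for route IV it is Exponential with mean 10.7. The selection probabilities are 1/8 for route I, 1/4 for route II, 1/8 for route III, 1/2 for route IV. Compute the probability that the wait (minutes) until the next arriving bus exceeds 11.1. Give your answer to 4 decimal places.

0.1963

Conditional on each route, P(X > 11.1): I: 0.152383; II: 0; III: 0.00017752; IV: 0.354381.
By total probability, P(X > 11.1) = 0.125·0.152383 + 0.25·0 + 0.125·0.00017752 + 0.5·0.354381 = 0.196261.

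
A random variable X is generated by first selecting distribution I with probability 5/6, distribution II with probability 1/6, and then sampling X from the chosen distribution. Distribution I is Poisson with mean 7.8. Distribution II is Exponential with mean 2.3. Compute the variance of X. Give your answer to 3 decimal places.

11.583

Per component, I: μ=7.8, E[X²]=68.64; II: μ=2.3, E[X²]=10.58.
E[X] = 0.833333·7.8 + 0.166667·2.3 = 6.88333.
E[X²] = 0.833333·68.64 + 0.166667·10.58 = 58.9633.
Var(X) = E[X²] − (E[X])² = 58.9633 − 47.3803 = 11.5831.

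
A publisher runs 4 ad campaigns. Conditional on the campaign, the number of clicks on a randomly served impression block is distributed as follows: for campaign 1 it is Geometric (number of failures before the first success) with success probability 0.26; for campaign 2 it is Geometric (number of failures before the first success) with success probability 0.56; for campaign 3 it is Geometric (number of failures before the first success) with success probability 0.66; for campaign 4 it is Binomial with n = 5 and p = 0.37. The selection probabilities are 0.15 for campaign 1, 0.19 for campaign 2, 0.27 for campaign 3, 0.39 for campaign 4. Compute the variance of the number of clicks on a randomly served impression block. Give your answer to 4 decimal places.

3.2483

Per component, 1: μ=2.84615, E[X²]=19.0473; 2: μ=0.785714, E[X²]=2.02041; 3: μ=0.515152, E[X²]=1.04591; 4: μ=1.85, E[X²]=4.588.
E[X] = 0.15·2.84615 + 0.19·0.785714 + 0.27·0.515152 + 0.39·1.85 = 1.4368.
E[X²] = 0.15·19.0473 + 0.19·2.02041 + 0.27·1.04591 + 0.39·4.588 = 5.31269.
Var(X) = E[X²] − (E[X])² = 5.31269 − 2.06439 = 3.2483.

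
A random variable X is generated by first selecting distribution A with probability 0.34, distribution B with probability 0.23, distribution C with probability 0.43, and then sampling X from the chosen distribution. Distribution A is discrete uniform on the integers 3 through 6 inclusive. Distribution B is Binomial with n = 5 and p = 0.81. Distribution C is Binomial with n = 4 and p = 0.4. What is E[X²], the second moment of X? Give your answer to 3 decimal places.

12.773

For each component E[X²] = Var + (mean)², giving A: 21.5; B: 17.172; C: 3.52.
Overall E[X²] = 0.34·21.5 + 0.23·17.172 + 0.43·3.52 = 12.7732.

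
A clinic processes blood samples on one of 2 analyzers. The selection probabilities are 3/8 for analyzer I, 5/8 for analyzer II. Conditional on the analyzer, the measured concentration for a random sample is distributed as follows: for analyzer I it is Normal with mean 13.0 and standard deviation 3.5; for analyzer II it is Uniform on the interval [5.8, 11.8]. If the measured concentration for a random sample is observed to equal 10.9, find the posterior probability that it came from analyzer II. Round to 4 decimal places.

Likelihoods f(10.9 | ·): I: 0.095207; II: 0.166667.
Posterior ∝ prior × likelihood. Numerator for II: 0.625·0.166667 = 0.104167.
Normalizing constant: 0.375·0.095207 + 0.625·0.166667 = 0.139869.
P(II | observation) = 0.104167 / 0.139869 = 0.744743.

0.7447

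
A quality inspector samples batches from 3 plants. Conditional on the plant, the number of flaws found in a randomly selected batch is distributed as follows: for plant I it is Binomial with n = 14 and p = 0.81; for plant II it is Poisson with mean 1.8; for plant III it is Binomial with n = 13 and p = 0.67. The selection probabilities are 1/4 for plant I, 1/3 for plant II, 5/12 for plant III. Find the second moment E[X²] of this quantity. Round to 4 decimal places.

67.1752

For each component E[X²] = Var + (mean)², giving I: 130.75; II: 5.04; III: 78.7384.
Overall E[X²] = 0.25·130.75 + 0.333333·5.04 + 0.416667·78.7384 = 67.1752.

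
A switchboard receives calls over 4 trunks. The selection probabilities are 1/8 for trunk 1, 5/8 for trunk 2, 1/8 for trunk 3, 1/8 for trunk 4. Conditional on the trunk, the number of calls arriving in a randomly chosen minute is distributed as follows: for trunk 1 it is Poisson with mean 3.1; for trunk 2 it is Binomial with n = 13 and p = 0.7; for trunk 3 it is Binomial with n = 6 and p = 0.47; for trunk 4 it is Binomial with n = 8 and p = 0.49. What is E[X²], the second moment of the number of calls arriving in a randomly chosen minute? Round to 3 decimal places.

58.403

For each component E[X²] = Var + (mean)², giving 1: 12.71; 2: 85.54; 3: 9.447; 4: 17.3656.
Overall E[X²] = 0.125·12.71 + 0.625·85.54 + 0.125·9.447 + 0.125·17.3656 = 58.4028.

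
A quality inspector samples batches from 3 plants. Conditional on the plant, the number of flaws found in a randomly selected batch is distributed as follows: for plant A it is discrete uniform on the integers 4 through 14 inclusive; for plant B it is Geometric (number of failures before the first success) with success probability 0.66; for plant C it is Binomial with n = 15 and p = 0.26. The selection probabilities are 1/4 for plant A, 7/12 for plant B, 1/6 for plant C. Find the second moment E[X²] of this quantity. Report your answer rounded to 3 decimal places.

For each component E[X²] = Var + (mean)², giving A: 91; B: 1.04591; C: 18.096.
Overall E[X²] = 0.25·91 + 0.583333·1.04591 + 0.166667·18.096 = 26.3761.

26.376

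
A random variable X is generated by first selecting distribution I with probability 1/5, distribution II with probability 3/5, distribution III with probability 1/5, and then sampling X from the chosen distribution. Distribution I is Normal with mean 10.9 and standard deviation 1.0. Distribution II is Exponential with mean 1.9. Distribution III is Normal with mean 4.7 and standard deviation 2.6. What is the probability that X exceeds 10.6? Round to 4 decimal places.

Conditional on each component, P(X > 10.6): I: 0.617911; II: 0.00377654; III: 0.0116271.
By total probability, P(X > 10.6) = 0.2·0.617911 + 0.6·0.00377654 + 0.2·0.0116271 = 0.128174.

0.1282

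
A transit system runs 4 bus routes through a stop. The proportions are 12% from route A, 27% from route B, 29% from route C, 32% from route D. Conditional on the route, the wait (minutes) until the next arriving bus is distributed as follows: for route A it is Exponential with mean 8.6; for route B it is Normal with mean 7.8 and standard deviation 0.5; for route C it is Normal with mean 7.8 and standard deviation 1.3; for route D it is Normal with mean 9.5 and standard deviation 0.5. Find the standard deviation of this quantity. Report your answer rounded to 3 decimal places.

Per component, A: μ=8.6, E[X²]=147.92; B: μ=7.8, E[X²]=61.09; C: μ=7.8, E[X²]=62.53; D: μ=9.5, E[X²]=90.5.
E[X] = 0.12·8.6 + 0.27·7.8 + 0.29·7.8 + 0.32·9.5 = 8.44.
E[X²] = 0.12·147.92 + 0.27·61.09 + 0.29·62.53 + 0.32·90.5 = 81.3384.
Var(X) = E[X²] − (E[X])² = 81.3384 − 71.2336 = 10.1048.
SD(X) = √10.1048 = 3.1788.

3.179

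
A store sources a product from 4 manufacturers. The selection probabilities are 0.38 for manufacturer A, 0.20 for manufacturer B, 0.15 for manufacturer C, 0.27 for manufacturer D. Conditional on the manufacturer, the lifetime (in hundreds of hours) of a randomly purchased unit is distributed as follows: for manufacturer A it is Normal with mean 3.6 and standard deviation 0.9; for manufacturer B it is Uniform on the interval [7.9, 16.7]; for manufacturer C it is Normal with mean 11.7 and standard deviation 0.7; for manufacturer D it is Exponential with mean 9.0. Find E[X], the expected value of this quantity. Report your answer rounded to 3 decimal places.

Component means — A: 3.6; B: 12.3; C: 11.7; D: 9.
E[X] = 0.38·3.6 + 0.2·12.3 + 0.15·11.7 + 0.27·9 = 8.013.

8.013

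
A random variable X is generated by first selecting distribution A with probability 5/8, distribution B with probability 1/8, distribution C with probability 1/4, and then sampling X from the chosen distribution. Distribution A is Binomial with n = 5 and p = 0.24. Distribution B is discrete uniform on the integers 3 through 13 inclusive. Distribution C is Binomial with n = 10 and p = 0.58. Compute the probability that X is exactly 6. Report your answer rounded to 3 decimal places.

Conditional on each component, P(X = 6): A: 0; B: 0.0909091; C: 0.248762.
By total probability, P(X = 6) = 0.625·0 + 0.125·0.0909091 + 0.25·0.248762 = 0.0735542.

0.074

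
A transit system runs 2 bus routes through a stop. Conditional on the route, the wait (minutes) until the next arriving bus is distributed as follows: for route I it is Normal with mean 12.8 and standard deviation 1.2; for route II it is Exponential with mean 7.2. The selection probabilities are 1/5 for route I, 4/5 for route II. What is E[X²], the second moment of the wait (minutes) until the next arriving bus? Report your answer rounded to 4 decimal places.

116.0000

For each component E[X²] = Var + (mean)², giving I: 165.28; II: 103.68.
Overall E[X²] = 0.2·165.28 + 0.8·103.68 = 116.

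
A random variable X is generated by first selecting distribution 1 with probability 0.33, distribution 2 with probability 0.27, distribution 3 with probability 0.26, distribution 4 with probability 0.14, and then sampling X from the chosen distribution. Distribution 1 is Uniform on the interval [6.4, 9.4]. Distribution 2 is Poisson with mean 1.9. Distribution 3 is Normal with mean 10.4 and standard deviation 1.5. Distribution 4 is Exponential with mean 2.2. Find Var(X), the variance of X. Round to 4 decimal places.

Per component, 1: μ=7.9, E[X²]=63.16; 2: μ=1.9, E[X²]=5.51; 3: μ=10.4, E[X²]=110.41; 4: μ=2.2, E[X²]=9.68.
E[X] = 0.33·7.9 + 0.27·1.9 + 0.26·10.4 + 0.14·2.2 = 6.132.
E[X²] = 0.33·63.16 + 0.27·5.51 + 0.26·110.41 + 0.14·9.68 = 52.3923.
Var(X) = E[X²] − (E[X])² = 52.3923 − 37.6014 = 14.7909.

14.7909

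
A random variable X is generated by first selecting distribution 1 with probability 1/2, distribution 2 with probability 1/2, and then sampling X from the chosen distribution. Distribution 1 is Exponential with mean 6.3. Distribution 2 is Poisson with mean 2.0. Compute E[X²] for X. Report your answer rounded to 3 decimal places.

For each component E[X²] = Var + (mean)², giving 1: 79.38; 2: 6.
Overall E[X²] = 0.5·79.38 + 0.5·6 = 42.69.

42.690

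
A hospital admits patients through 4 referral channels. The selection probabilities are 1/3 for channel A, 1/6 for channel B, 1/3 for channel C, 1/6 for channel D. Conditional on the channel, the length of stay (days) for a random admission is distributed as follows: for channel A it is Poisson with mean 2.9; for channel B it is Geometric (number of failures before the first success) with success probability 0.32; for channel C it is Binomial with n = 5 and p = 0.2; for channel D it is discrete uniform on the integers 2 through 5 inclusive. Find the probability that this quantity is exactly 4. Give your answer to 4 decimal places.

Conditional on each channel, P(X = 4): A: 0.162154; B: 0.0684204; C: 0.0064; D: 0.25.
By total probability, P(X = 4) = 0.333333·0.162154 + 0.166667·0.0684204 + 0.333333·0.0064 + 0.166667·0.25 = 0.109255.

0.1093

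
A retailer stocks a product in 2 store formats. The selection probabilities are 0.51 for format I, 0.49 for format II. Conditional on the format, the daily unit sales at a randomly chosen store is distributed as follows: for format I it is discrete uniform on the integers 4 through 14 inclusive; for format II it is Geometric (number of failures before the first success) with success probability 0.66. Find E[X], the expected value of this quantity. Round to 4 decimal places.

Component means — I: 9; II: 0.515152.
E[X] = 0.51·9 + 0.49·0.515152 = 4.84242.

4.8424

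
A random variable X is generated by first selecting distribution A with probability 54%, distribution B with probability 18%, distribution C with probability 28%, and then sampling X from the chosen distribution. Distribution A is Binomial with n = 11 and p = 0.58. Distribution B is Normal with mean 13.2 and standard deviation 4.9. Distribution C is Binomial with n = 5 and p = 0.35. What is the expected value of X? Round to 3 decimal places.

6.311

Component means — A: 6.38; B: 13.2; C: 1.75.
E[X] = 0.54·6.38 + 0.18·13.2 + 0.28·1.75 = 6.3112.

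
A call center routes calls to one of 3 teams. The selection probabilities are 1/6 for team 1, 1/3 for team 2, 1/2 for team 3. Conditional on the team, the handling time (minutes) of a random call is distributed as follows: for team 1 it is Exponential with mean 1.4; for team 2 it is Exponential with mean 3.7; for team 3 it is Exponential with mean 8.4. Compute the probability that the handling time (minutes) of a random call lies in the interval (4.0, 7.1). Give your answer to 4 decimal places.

0.1685

Conditional on each team, P(4.0 < X < 7.1): 1: 0.0511592; 2: 0.192463; 3: 0.19169.
By total probability, P(4.0 < X < 7.1) = 0.166667·0.0511592 + 0.333333·0.192463 + 0.5·0.19169 = 0.168526.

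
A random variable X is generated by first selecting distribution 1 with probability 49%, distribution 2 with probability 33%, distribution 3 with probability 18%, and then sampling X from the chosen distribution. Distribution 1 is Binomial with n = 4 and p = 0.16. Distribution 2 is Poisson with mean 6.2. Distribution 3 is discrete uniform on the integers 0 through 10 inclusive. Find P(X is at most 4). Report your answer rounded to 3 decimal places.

Conditional on each component, P(X ≤ 4): 1: 1; 2: 0.259177; 3: 0.454545.
By total probability, P(X ≤ 4) = 0.49·1 + 0.33·0.259177 + 0.18·0.454545 = 0.657347.

0.657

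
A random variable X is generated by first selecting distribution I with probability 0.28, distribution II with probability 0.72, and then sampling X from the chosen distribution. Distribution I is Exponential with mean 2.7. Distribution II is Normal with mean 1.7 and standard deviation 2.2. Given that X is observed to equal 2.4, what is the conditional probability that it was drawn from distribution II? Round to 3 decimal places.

0.744

Likelihoods f(2.4 | ·): I: 0.152264; II: 0.172387.
Posterior ∝ prior × likelihood. Numerator for II: 0.72·0.172387 = 0.124118.
Normalizing constant: 0.28·0.152264 + 0.72·0.172387 = 0.166752.
P(II | observation) = 0.124118 / 0.166752 = 0.744328.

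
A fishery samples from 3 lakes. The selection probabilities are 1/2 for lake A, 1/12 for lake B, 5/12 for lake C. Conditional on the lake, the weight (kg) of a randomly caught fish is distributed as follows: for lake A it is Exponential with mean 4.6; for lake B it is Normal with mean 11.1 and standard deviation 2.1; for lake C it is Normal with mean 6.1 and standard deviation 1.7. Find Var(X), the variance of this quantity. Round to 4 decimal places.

Per component, A: μ=4.6, E[X²]=42.32; B: μ=11.1, E[X²]=127.62; C: μ=6.1, E[X²]=40.1.
E[X] = 0.5·4.6 + 0.0833333·11.1 + 0.416667·6.1 = 5.76667.
E[X²] = 0.5·42.32 + 0.0833333·127.62 + 0.416667·40.1 = 48.5033.
Var(X) = E[X²] − (E[X])² = 48.5033 − 33.2544 = 15.2489.

15.2489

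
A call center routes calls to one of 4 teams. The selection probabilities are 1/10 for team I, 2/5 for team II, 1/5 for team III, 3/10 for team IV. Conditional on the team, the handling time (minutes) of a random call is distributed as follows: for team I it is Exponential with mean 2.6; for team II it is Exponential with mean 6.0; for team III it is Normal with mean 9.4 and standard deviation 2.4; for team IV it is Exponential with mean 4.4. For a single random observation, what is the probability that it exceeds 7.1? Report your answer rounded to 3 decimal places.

0.355

Conditional on each team, P(X > 7.1): I: 0.0651691; II: 0.306256; III: 0.831053; IV: 0.199162.
By total probability, P(X > 7.1) = 0.1·0.0651691 + 0.4·0.306256 + 0.2·0.831053 + 0.3·0.199162 = 0.354979.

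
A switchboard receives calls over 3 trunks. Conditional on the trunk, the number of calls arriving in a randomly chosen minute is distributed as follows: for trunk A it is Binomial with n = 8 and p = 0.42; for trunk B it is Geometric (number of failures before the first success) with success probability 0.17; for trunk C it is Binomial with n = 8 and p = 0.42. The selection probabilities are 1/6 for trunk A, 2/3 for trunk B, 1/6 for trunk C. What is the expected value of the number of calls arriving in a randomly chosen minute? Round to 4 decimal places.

4.3749

Component means — A: 3.36; B: 4.88235; C: 3.36.
E[X] = 0.166667·3.36 + 0.666667·4.88235 + 0.166667·3.36 = 4.3749.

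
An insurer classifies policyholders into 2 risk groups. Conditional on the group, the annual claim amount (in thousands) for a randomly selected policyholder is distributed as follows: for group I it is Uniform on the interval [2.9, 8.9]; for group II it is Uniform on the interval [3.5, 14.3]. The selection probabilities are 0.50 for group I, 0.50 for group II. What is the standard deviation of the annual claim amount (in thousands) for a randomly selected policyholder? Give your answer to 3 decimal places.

Per component, I: μ=5.9, E[X²]=37.81; II: μ=8.9, E[X²]=88.93.
E[X] = 0.5·5.9 + 0.5·8.9 = 7.4.
E[X²] = 0.5·37.81 + 0.5·88.93 = 63.37.
Var(X) = E[X²] − (E[X])² = 63.37 − 54.76 = 8.61.
SD(X) = √8.61 = 2.93428.

2.934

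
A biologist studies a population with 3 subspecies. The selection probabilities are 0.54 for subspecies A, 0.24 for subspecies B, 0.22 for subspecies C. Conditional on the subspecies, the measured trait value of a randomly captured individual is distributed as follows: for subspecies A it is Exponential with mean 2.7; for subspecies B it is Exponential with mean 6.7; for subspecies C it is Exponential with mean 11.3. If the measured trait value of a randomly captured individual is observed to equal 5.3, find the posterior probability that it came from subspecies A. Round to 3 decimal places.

Likelihoods f(5.3 | ·): A: 0.0520154; B: 0.0676673; C: 0.0553638.
Posterior ∝ prior × likelihood. Numerator for A: 0.54·0.0520154 = 0.0280883.
Normalizing constant: 0.54·0.0520154 + 0.24·0.0676673 + 0.22·0.0553638 = 0.0565085.
P(A | observation) = 0.0280883 / 0.0565085 = 0.497064.

0.497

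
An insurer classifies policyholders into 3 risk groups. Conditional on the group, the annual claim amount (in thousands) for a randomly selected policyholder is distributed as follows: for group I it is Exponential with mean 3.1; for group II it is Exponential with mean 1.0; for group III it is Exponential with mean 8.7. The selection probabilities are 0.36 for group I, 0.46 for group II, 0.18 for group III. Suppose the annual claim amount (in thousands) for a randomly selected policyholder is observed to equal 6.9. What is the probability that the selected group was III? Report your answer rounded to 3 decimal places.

0.419

Likelihoods f(6.9 | ·): I: 0.0348324; II: 0.00100779; III: 0.0520044.
Posterior ∝ prior × likelihood. Numerator for III: 0.18·0.0520044 = 0.0093608.
Normalizing constant: 0.36·0.0348324 + 0.46·0.00100779 + 0.18·0.0520044 = 0.022364.
P(III | observation) = 0.0093608 / 0.022364 = 0.418565.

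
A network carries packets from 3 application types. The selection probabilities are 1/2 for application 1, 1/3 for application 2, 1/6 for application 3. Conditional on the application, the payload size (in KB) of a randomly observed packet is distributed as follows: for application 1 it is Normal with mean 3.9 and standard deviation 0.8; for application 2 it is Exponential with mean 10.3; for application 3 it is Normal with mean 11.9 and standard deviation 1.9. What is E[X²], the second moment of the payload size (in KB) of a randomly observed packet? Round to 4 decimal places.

102.8550

For each component E[X²] = Var + (mean)², giving 1: 15.85; 2: 212.18; 3: 145.22.
Overall E[X²] = 0.5·15.85 + 0.333333·212.18 + 0.166667·145.22 = 102.855.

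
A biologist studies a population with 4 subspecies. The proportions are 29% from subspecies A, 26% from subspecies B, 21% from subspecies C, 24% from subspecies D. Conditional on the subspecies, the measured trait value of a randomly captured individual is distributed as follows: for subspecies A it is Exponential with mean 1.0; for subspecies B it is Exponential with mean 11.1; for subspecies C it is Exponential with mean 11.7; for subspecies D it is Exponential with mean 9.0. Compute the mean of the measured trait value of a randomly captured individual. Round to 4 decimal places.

Component means — A: 1; B: 11.1; C: 11.7; D: 9.
E[X] = 0.29·1 + 0.26·11.1 + 0.21·11.7 + 0.24·9 = 7.793.

7.7930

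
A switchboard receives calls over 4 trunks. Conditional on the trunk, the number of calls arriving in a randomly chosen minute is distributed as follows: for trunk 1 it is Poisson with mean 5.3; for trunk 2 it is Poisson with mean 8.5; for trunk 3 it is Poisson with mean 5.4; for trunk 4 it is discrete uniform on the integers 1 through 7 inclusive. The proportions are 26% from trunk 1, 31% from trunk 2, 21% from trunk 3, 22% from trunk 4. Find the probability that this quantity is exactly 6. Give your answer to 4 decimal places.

0.1371

Conditional on each trunk, P(X = 6): 1: 0.15366; 2: 0.106581; 3: 0.155539; 4: 0.142857.
By total probability, P(X = 6) = 0.26·0.15366 + 0.31·0.106581 + 0.21·0.155539 + 0.22·0.142857 = 0.137083.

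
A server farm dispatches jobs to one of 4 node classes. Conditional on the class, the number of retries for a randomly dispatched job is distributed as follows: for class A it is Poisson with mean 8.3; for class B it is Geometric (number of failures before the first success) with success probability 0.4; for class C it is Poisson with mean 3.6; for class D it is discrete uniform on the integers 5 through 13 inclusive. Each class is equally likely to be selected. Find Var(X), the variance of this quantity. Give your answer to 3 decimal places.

Per component, A: μ=8.3, E[X²]=77.19; B: μ=1.5, E[X²]=6; C: μ=3.6, E[X²]=16.56; D: μ=9, E[X²]=87.6667.
E[X] = 0.25·8.3 + 0.25·1.5 + 0.25·3.6 + 0.25·9 = 5.6.
E[X²] = 0.25·77.19 + 0.25·6 + 0.25·16.56 + 0.25·87.6667 = 46.8542.
Var(X) = E[X²] − (E[X])² = 46.8542 − 31.36 = 15.4942.

15.494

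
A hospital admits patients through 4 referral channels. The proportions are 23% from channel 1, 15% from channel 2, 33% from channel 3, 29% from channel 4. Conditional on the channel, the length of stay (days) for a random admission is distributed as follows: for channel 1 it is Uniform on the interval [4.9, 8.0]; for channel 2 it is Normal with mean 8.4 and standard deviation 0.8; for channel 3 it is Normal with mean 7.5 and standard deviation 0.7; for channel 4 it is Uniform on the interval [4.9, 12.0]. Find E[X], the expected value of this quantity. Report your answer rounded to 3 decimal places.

7.669

Component means — 1: 6.45; 2: 8.4; 3: 7.5; 4: 8.45.
E[X] = 0.23·6.45 + 0.15·8.4 + 0.33·7.5 + 0.29·8.45 = 7.669.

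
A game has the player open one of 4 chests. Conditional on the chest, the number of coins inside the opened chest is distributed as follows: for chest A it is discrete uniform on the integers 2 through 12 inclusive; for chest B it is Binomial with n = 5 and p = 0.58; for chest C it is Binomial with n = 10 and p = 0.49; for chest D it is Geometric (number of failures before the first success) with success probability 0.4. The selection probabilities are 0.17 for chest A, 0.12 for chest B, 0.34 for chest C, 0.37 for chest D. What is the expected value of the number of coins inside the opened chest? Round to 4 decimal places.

Component means — A: 7; B: 2.9; C: 4.9; D: 1.5.
E[X] = 0.17·7 + 0.12·2.9 + 0.34·4.9 + 0.37·1.5 = 3.759.

3.7590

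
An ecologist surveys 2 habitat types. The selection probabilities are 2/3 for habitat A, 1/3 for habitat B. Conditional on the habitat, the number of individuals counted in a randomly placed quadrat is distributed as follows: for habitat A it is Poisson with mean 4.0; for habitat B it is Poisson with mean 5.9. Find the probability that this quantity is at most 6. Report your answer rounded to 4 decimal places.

0.8003

Conditional on each habitat, P(X ≤ 6): A: 0.889326; B: 0.622361.
By total probability, P(X ≤ 6) = 0.666667·0.889326 + 0.333333·0.622361 = 0.800338.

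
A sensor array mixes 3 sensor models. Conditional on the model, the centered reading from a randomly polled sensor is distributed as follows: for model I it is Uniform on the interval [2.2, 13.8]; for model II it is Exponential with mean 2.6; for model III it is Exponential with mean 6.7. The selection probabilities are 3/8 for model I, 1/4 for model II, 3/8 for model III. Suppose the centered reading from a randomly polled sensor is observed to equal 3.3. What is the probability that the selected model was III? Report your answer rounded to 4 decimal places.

0.3656

Likelihoods f(3.3 | ·): I: 0.0862069; II: 0.108095; III: 0.0912051.
Posterior ∝ prior × likelihood. Numerator for III: 0.375·0.0912051 = 0.0342019.
Normalizing constant: 0.375·0.0862069 + 0.25·0.108095 + 0.375·0.0912051 = 0.0935533.
P(III | observation) = 0.0342019 / 0.0935533 = 0.365587.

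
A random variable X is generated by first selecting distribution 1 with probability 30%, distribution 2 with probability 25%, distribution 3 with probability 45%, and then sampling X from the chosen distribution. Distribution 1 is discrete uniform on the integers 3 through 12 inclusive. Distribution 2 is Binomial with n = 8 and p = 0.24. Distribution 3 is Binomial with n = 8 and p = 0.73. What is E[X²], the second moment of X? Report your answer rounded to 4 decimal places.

36.6935

For each component E[X²] = Var + (mean)², giving 1: 64.5; 2: 5.1456; 3: 35.6824.
Overall E[X²] = 0.3·64.5 + 0.25·5.1456 + 0.45·35.6824 = 36.6935.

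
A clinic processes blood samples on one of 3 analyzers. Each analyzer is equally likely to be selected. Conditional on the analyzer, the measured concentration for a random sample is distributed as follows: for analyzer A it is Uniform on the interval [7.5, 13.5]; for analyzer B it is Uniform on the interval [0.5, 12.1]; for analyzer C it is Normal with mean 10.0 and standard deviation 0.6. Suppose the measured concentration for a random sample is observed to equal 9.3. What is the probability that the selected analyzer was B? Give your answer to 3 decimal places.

Likelihoods f(9.3 | ·): A: 0.166667; B: 0.0862069; C: 0.336664.
Posterior ∝ prior × likelihood. Numerator for B: 0.333333·0.0862069 = 0.0287356.
Normalizing constant: 0.333333·0.166667 + 0.333333·0.0862069 + 0.333333·0.336664 = 0.196513.
P(B | observation) = 0.0287356 / 0.196513 = 0.146228.

0.146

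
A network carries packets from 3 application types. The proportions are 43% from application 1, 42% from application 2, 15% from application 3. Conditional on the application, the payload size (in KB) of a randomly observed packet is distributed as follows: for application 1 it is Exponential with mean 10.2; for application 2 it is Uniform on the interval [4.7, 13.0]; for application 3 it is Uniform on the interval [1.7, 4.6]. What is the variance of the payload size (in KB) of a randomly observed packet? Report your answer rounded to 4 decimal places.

52.8353

Per component, 1: μ=10.2, E[X²]=208.08; 2: μ=8.85, E[X²]=84.0633; 3: μ=3.15, E[X²]=10.6233.
E[X] = 0.43·10.2 + 0.42·8.85 + 0.15·3.15 = 8.5755.
E[X²] = 0.43·208.08 + 0.42·84.0633 + 0.15·10.6233 = 126.374.
Var(X) = E[X²] − (E[X])² = 126.374 − 73.5392 = 52.8353.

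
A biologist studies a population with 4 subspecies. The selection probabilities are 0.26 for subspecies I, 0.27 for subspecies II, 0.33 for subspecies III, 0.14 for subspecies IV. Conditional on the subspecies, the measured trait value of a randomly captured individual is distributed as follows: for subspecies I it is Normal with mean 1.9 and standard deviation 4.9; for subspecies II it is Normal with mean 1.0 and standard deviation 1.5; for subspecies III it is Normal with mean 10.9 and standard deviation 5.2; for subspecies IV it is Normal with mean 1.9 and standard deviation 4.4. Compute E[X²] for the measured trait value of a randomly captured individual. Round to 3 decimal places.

59.405

For each component E[X²] = Var + (mean)², giving I: 27.62; II: 3.25; III: 145.85; IV: 22.97.
Overall E[X²] = 0.26·27.62 + 0.27·3.25 + 0.33·145.85 + 0.14·22.97 = 59.405.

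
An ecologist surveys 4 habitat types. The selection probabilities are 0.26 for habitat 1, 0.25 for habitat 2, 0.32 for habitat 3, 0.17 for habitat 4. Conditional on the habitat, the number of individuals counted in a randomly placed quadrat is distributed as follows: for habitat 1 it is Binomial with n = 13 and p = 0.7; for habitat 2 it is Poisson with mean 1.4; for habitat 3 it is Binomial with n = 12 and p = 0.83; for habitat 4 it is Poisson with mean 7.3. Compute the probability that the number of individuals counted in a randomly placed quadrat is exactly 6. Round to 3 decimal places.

0.039

Conditional on each habitat, P(X = 6): 1: 0.0441524; 2: 0.00257883; 3: 0.00729179; 4: 0.141989.
By total probability, P(X = 6) = 0.26·0.0441524 + 0.25·0.00257883 + 0.32·0.00729179 + 0.17·0.141989 = 0.0385958.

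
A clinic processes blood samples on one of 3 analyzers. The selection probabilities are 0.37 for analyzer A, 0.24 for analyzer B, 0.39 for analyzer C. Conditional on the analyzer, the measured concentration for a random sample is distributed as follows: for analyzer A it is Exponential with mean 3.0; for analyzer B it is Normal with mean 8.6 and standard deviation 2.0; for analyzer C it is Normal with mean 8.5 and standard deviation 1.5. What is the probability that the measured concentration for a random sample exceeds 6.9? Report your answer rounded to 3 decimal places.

Conditional on each analyzer, P(X > 6.9): A: 0.100259; B: 0.802337; C: 0.856939.
By total probability, P(X > 6.9) = 0.37·0.100259 + 0.24·0.802337 + 0.39·0.856939 = 0.563863.

0.564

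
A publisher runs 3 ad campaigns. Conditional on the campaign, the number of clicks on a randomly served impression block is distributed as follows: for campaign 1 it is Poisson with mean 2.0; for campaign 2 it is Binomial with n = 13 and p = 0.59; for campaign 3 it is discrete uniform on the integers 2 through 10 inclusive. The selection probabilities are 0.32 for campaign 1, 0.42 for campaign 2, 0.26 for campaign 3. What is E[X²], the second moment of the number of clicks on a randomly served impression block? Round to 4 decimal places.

39.0422

For each component E[X²] = Var + (mean)², giving 1: 6; 2: 61.9736; 3: 42.6667.
Overall E[X²] = 0.32·6 + 0.42·61.9736 + 0.26·42.6667 = 39.0422.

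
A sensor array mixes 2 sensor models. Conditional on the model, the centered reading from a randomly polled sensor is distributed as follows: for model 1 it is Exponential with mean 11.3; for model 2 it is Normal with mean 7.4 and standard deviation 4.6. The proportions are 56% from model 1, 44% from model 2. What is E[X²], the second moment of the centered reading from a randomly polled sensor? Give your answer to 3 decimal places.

176.418

For each component E[X²] = Var + (mean)², giving 1: 255.38; 2: 75.92.
Overall E[X²] = 0.56·255.38 + 0.44·75.92 = 176.418.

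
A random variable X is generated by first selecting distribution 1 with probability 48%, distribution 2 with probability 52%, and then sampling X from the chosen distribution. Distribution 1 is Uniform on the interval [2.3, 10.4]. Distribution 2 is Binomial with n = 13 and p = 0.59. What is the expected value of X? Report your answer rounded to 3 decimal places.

7.036

Component means — 1: 6.35; 2: 7.67.
E[X] = 0.48·6.35 + 0.52·7.67 = 7.0364.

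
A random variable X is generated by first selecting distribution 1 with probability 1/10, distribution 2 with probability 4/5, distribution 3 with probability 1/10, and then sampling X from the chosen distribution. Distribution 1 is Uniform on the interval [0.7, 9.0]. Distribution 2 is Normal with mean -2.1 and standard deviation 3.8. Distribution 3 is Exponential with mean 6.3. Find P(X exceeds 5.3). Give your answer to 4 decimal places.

0.1083

Conditional on each component, P(X > 5.3): 1: 0.445783; 2: 0.0257453; 3: 0.431163.
By total probability, P(X > 5.3) = 0.1·0.445783 + 0.8·0.0257453 + 0.1·0.431163 = 0.108291.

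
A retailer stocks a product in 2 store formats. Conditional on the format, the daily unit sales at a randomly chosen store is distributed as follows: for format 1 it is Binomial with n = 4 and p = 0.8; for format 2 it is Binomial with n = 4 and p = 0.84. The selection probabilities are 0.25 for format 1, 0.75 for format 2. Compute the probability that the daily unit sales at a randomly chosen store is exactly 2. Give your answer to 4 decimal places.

Conditional on each format, P(X = 2): 1: 0.1536; 2: 0.10838.
By total probability, P(X = 2) = 0.25·0.1536 + 0.75·0.10838 = 0.119685.

0.1197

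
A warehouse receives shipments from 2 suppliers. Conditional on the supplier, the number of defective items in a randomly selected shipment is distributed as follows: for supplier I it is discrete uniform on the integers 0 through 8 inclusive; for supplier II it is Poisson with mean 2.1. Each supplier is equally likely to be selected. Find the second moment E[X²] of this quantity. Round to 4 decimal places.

For each component E[X²] = Var + (mean)², giving I: 22.6667; II: 6.51.
Overall E[X²] = 0.5·22.6667 + 0.5·6.51 = 14.5883.

14.5883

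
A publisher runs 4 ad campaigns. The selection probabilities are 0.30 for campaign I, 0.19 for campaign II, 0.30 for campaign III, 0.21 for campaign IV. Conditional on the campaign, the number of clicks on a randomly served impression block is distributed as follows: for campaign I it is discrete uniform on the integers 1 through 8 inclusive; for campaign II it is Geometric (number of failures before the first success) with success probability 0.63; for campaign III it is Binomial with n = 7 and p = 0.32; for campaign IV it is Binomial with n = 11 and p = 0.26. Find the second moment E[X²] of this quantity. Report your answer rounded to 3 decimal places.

12.017

For each component E[X²] = Var + (mean)², giving I: 25.5; II: 1.27715; III: 6.5408; IV: 10.296.
Overall E[X²] = 0.3·25.5 + 0.19·1.27715 + 0.3·6.5408 + 0.21·10.296 = 12.0171.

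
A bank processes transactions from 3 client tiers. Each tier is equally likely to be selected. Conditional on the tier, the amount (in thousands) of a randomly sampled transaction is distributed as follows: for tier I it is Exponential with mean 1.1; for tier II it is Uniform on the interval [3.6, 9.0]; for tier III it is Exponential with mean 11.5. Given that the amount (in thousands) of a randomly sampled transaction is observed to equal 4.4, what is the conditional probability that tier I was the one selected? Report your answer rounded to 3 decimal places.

0.064

Likelihoods f(4.4 | ·): I: 0.0166506; II: 0.185185; III: 0.0593113.
Posterior ∝ prior × likelihood. Numerator for I: 0.333333·0.0166506 = 0.00555019.
Normalizing constant: 0.333333·0.0166506 + 0.333333·0.185185 + 0.333333·0.0593113 = 0.087049.
P(I | observation) = 0.00555019 / 0.087049 = 0.0637594.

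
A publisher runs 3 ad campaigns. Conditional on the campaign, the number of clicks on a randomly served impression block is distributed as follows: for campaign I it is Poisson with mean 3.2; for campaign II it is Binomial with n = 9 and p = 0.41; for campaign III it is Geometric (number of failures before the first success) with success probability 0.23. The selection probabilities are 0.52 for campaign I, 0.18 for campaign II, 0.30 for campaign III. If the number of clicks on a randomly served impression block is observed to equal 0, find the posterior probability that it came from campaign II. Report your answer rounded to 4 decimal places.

0.0170

Likelihoods P(X=0 | ·): I: 0.0407622; II: 0.008663; III: 0.23.
Posterior ∝ prior × likelihood. Numerator for II: 0.18·0.008663 = 0.00155934.
Normalizing constant: 0.52·0.0407622 + 0.18·0.008663 + 0.3·0.23 = 0.0917557.
P(II | observation) = 0.00155934 / 0.0917557 = 0.0169945.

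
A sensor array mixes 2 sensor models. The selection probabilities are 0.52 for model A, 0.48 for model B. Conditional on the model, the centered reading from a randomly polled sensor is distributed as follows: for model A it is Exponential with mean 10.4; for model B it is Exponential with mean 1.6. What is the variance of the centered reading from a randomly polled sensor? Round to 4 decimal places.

Per component, A: μ=10.4, E[X²]=216.32; B: μ=1.6, E[X²]=5.12.
E[X] = 0.52·10.4 + 0.48·1.6 = 6.176.
E[X²] = 0.52·216.32 + 0.48·5.12 = 114.944.
Var(X) = E[X²] − (E[X])² = 114.944 − 38.143 = 76.801.

76.8010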